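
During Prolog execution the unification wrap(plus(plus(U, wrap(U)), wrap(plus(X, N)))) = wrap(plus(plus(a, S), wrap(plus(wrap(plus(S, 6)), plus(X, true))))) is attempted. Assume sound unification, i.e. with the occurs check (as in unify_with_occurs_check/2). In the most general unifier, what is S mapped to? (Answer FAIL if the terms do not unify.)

wrap(a)

Decompose wrap/1: plus(plus(U, wrap(U)), wrap(plus(X, N))) = plus(plus(a, S), wrap(plus(wrap(plus(S, 6)), plus(X, true)))).
Decompose plus/2: plus(U, wrap(U)) = plus(a, S),  wrap(plus(X, N)) = wrap(plus(wrap(plus(S, 6)), plus(X, true))).
Decompose plus/2: U = a,  wrap(U) = S.
Bind U := a; substituting into the one remaining equation that mentions U gives: wrap(a) = S.
Bind S := wrap(a); substituting into the remaining equation gives: wrap(plus(X, N)) = wrap(plus(wrap(plus(wrap(a), 6)), plus(X, true))).
Decompose wrap/1: plus(X, N) = plus(wrap(plus(wrap(a), 6)), plus(X, true)).
Decompose plus/2: X = wrap(plus(wrap(a), 6)),  N = plus(X, true).
Bind X := wrap(plus(wrap(a), 6)); substituting into the remaining equation gives: N = plus(wrap(plus(wrap(a), 6)), true).
Bind N := plus(wrap(plus(wrap(a), 6)), true).
MGU = { U = a, S = wrap(a), X = wrap(plus(wrap(a), 6)), N = plus(wrap(plus(wrap(a), 6)), true) }, so S = wrap(a).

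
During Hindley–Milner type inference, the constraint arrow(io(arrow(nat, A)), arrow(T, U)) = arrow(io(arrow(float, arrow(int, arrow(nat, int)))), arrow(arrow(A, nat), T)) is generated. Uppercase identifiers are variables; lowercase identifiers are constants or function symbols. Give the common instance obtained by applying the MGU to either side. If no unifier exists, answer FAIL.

Decompose arrow/2: io(arrow(nat, A)) = io(arrow(float, arrow(int, arrow(nat, int)))),  arrow(T, U) = arrow(arrow(A, nat), T).
Decompose io/1: arrow(nat, A) = arrow(float, arrow(int, arrow(nat, int))).
Decompose arrow/2: nat = float,  A = arrow(int, arrow(nat, int)).
Clash: constants nat and float differ; no unifier exists.

FAIL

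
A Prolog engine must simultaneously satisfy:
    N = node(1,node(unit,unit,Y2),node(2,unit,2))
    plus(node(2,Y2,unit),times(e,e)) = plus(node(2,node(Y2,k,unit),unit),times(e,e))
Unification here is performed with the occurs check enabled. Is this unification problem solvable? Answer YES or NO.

NO

Bind N := node(1,node(unit,unit,Y2),node(2,unit,2)); no other remaining equation mentions N.
Decompose plus/2: node(2,Y2,unit) = node(2,node(Y2,k,unit),unit),  times(e,e) = times(e,e).
Decompose node/3: 2 = 2,  Y2 = node(Y2,k,unit),  unit = unit.
Delete trivial equation 2 = 2.
Occurs check fails: Y2 occurs in node(Y2,k,unit); the equation Y2 = node(Y2,k,unit) has no finite solution.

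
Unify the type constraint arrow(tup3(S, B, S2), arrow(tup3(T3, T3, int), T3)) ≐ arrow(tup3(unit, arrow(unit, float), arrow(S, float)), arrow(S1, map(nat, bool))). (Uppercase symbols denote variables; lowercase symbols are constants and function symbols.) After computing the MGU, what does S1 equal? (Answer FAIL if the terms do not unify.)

Decompose arrow/2: tup3(S, B, S2) ≐ tup3(unit, arrow(unit, float), arrow(S, float)),  arrow(tup3(T3, T3, int), T3) ≐ arrow(S1, map(nat, bool)).
Decompose tup3/3: S ≐ unit,  B ≐ arrow(unit, float),  S2 ≐ arrow(S, float).
Bind S := unit; substituting into the one remaining equation that mentions S gives: S2 ≐ arrow(unit, float).
Bind B := arrow(unit, float); no other remaining equation mentions B.
Bind S2 := arrow(unit, float); no other remaining equation mentions S2.
Decompose arrow/2: tup3(T3, T3, int) ≐ S1,  T3 ≐ map(nat, bool).
Bind S1 := tup3(T3, T3, int); no other remaining equation mentions S1.
Bind T3 := map(nat, bool). Substituting into the earlier binding gives S1 := tup3(map(nat, bool), map(nat, bool), int).
MGU = { S ↦ unit, B ↦ arrow(unit, float), S2 ↦ arrow(unit, float), S1 ↦ tup3(map(nat, bool), map(nat, bool), int), T3 ↦ map(nat, bool) }, so S1 ↦ tup3(map(nat, bool), map(nat, bool), int).

tup3(map(nat, bool), map(nat, bool), int)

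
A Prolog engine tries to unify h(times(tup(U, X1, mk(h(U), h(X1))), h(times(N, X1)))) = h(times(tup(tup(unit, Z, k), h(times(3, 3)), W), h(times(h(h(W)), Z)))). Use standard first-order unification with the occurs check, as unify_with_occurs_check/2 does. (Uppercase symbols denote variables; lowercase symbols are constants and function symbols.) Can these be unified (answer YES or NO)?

YES

Decompose h/1: times(tup(U, X1, mk(h(U), h(X1))), h(times(N, X1))) = times(tup(tup(unit, Z, k), h(times(3, 3)), W), h(times(h(h(W)), Z))).
Decompose times/2: tup(U, X1, mk(h(U), h(X1))) = tup(tup(unit, Z, k), h(times(3, 3)), W),  h(times(N, X1)) = h(times(h(h(W)), Z)).
Decompose tup/3: U = tup(unit, Z, k),  X1 = h(times(3, 3)),  mk(h(U), h(X1)) = W.
Bind U := tup(unit, Z, k); substituting into the one remaining equation that mentions U gives: mk(h(tup(unit, Z, k)), h(X1)) = W.
Bind X1 := h(times(3, 3)); substituting into the remaining equations gives: mk(h(tup(unit, Z, k)), h(h(times(3, 3)))) = W,  h(times(N, h(times(3, 3)))) = h(times(h(h(W)), Z)).
Bind W := mk(h(tup(unit, Z, k)), h(h(times(3, 3)))); substituting into the remaining equation gives: h(times(N, h(times(3, 3)))) = h(times(h(h(mk(h(tup(unit, Z, k)), h(h(times(3, 3)))))), Z)).
Decompose h/1: times(N, h(times(3, 3))) = times(h(h(mk(h(tup(unit, Z, k)), h(h(times(3, 3)))))), Z).
Decompose times/2: N = h(h(mk(h(tup(unit, Z, k)), h(h(times(3, 3)))))),  h(times(3, 3)) = Z.
Bind N := h(h(mk(h(tup(unit, Z, k)), h(h(times(3, 3)))))); no other remaining equation mentions N.
Bind Z := h(times(3, 3)). Substituting into the earlier bindings gives U := tup(unit, h(times(3, 3)), k), W := mk(h(tup(unit, h(times(3, 3)), k)), h(h(times(3, 3)))), N := h(h(mk(h(tup(unit, h(times(3, 3)), k)), h(h(times(3, 3)))))).
No equations remain and no clash or occurs-check failure arose, so a unifier exists.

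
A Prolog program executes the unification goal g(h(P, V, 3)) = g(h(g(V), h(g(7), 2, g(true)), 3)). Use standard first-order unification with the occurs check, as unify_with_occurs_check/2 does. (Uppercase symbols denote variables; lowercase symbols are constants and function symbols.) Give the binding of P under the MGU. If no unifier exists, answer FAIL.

g(h(g(7), 2, g(true)))

Decompose g/1: h(P, V, 3) = h(g(V), h(g(7), 2, g(true)), 3).
Decompose h/3: P = g(V),  V = h(g(7), 2, g(true)),  3 = 3.
Bind P := g(V); no other remaining equation mentions P.
Bind V := h(g(7), 2, g(true)); no other remaining equation mentions V. Substituting into the earlier binding gives P := g(h(g(7), 2, g(true))).
Delete trivial equation 3 = 3.
MGU = { P -> g(h(g(7), 2, g(true))), V -> h(g(7), 2, g(true)) }, so P -> g(h(g(7), 2, g(true))).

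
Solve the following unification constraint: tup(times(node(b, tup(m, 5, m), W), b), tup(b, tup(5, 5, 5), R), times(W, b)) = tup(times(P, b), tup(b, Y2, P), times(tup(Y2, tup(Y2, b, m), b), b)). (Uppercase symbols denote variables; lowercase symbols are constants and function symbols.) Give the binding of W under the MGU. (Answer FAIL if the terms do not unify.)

Decompose tup/3: times(node(b, tup(m, 5, m), W), b) = times(P, b),  tup(b, tup(5, 5, 5), R) = tup(b, Y2, P),  times(W, b) = times(tup(Y2, tup(Y2, b, m), b), b).
Decompose times/2: node(b, tup(m, 5, m), W) = P,  b = b.
Bind P := node(b, tup(m, 5, m), W); substituting into the one remaining equation that mentions P gives: tup(b, tup(5, 5, 5), R) = tup(b, Y2, node(b, tup(m, 5, m), W)).
Delete trivial equation b = b.
Decompose tup/3: b = b,  tup(5, 5, 5) = Y2,  R = node(b, tup(m, 5, m), W).
Delete trivial equation b = b.
Bind Y2 := tup(5, 5, 5); substituting into the one remaining equation that mentions Y2 gives: times(W, b) = times(tup(tup(5, 5, 5), tup(tup(5, 5, 5), b, m), b), b).
Bind R := node(b, tup(m, 5, m), W); no other remaining equation mentions R.
Decompose times/2: W = tup(tup(5, 5, 5), tup(tup(5, 5, 5), b, m), b),  b = b.
Bind W := tup(tup(5, 5, 5), tup(tup(5, 5, 5), b, m), b); no other remaining equation mentions W. Substituting into the earlier bindings gives P := node(b, tup(m, 5, m), tup(tup(5, 5, 5), tup(tup(5, 5, 5), b, m), b)), R := node(b, tup(m, 5, m), tup(tup(5, 5, 5), tup(tup(5, 5, 5), b, m), b)).
Delete trivial equation b = b.
MGU = { P -> node(b, tup(m, 5, m), tup(tup(5, 5, 5), tup(tup(5, 5, 5), b, m), b)), Y2 -> tup(5, 5, 5), R -> node(b, tup(m, 5, m), tup(tup(5, 5, 5), tup(tup(5, 5, 5), b, m), b)), W -> tup(tup(5, 5, 5), tup(tup(5, 5, 5), b, m), b) }, so W -> tup(tup(5, 5, 5), tup(tup(5, 5, 5), b, m), b).

tup(tup(5, 5, 5), tup(tup(5, 5, 5), b, m), b)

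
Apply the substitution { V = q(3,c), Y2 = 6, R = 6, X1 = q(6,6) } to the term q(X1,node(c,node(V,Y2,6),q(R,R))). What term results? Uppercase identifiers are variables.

Replace each occurrence of V with q(3,c).
Replace each occurrence of Y2 with 6.
Replace each occurrence of R with 6.
Replace each occurrence of X1 with q(6,6).
Result: q(q(6,6),node(c,node(q(3,c),6,6),q(6,6))).

q(q(6,6),node(c,node(q(3,c),6,6),q(6,6)))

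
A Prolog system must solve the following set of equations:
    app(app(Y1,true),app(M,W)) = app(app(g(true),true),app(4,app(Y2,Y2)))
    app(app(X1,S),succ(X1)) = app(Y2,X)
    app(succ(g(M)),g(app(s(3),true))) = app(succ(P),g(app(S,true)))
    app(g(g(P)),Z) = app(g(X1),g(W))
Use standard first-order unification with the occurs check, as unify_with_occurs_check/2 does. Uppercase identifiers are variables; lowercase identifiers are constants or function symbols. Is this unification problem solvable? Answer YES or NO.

YES

Decompose app/2: app(Y1,true) = app(g(true),true),  app(M,W) = app(4,app(Y2,Y2)).
Decompose app/2: Y1 = g(true),  true = true.
Bind Y1 := g(true); no other remaining equation mentions Y1.
Delete trivial equation true = true.
Decompose app/2: M = 4,  W = app(Y2,Y2).
Bind M := 4; substituting into the one remaining equation that mentions M gives: app(succ(g(4)),g(app(s(3),true))) = app(succ(P),g(app(S,true))).
Bind W := app(Y2,Y2); substituting into the one remaining equation that mentions W gives: app(g(g(P)),Z) = app(g(X1),g(app(Y2,Y2))).
Decompose app/2: app(X1,S) = Y2,  succ(X1) = X.
Bind Y2 := app(X1,S); substituting into the one remaining equation that mentions Y2 gives: app(g(g(P)),Z) = app(g(X1),g(app(app(X1,S),app(X1,S)))). Substituting into the earlier binding gives W := app(app(X1,S),app(X1,S)).
Bind X := succ(X1); no other remaining equation mentions X.
Decompose app/2: succ(g(4)) = succ(P),  g(app(s(3),true)) = g(app(S,true)).
Decompose succ/1: g(4) = P.
Bind P := g(4); substituting into the one remaining equation that mentions P gives: app(g(g(g(4))),Z) = app(g(X1),g(app(app(X1,S),app(X1,S)))).
Decompose g/1: app(s(3),true) = app(S,true).
Decompose app/2: s(3) = S,  true = true.
Bind S := s(3); substituting into the one remaining equation that mentions S gives: app(g(g(g(4))),Z) = app(g(X1),g(app(app(X1,s(3)),app(X1,s(3))))). Substituting into the earlier bindings gives W := app(app(X1,s(3)),app(X1,s(3))), Y2 := app(X1,s(3)).
Delete trivial equation true = true.
Decompose app/2: g(g(g(4))) = g(X1),  Z = g(app(app(X1,s(3)),app(X1,s(3)))).
Decompose g/1: g(g(4)) = X1.
Bind X1 := g(g(4)); substituting into the remaining equation gives: Z = g(app(app(g(g(4)),s(3)),app(g(g(4)),s(3)))). Substituting into the earlier bindings gives W := app(app(g(g(4)),s(3)),app(g(g(4)),s(3))), Y2 := app(g(g(4)),s(3)), X := succ(g(g(4))).
Bind Z := g(app(app(g(g(4)),s(3)),app(g(g(4)),s(3)))).
No equations remain and no clash or occurs-check failure arose, so a unifier exists.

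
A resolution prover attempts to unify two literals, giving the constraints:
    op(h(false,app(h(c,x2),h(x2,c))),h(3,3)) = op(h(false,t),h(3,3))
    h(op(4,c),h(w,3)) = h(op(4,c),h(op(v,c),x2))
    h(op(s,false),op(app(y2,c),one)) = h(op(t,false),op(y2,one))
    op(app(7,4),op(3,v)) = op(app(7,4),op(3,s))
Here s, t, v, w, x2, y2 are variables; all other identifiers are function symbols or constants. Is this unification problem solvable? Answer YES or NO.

Decompose op/2: h(false,app(h(c,x2),h(x2,c))) = h(false,t),  h(3,3) = h(3,3).
Decompose h/2: false = false,  app(h(c,x2),h(x2,c)) = t.
Delete trivial equation false = false.
Bind t := app(h(c,x2),h(x2,c)); substituting into the one remaining equation that mentions t gives: h(op(s,false),op(app(y2,c),one)) = h(op(app(h(c,x2),h(x2,c)),false),op(y2,one)).
Delete trivial equation h(3,3) = h(3,3).
Decompose h/2: op(4,c) = op(4,c),  h(w,3) = h(op(v,c),x2).
Delete trivial equation op(4,c) = op(4,c).
Decompose h/2: w = op(v,c),  3 = x2.
Bind w := op(v,c); no other remaining equation mentions w.
Bind x2 := 3; substituting into the one remaining equation that mentions x2 gives: h(op(s,false),op(app(y2,c),one)) = h(op(app(h(c,3),h(3,c)),false),op(y2,one)). Substituting into the earlier binding gives t := app(h(c,3),h(3,c)).
Decompose h/2: op(s,false) = op(app(h(c,3),h(3,c)),false),  op(app(y2,c),one) = op(y2,one).
Decompose op/2: s = app(h(c,3),h(3,c)),  false = false.
Bind s := app(h(c,3),h(3,c)); substituting into the one remaining equation that mentions s gives: op(app(7,4),op(3,v)) = op(app(7,4),op(3,app(h(c,3),h(3,c)))).
Delete trivial equation false = false.
Decompose op/2: app(y2,c) = y2,  one = one.
Occurs check fails: y2 occurs in app(y2,c); the equation y2 = app(y2,c) has no finite solution.

NO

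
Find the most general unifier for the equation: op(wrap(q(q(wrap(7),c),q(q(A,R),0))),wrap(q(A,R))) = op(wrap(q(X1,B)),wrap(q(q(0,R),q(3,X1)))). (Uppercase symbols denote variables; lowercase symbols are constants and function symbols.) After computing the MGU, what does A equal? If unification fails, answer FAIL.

q(0,q(3,q(wrap(7),c)))

Decompose op/2: wrap(q(q(wrap(7),c),q(q(A,R),0))) = wrap(q(X1,B)),  wrap(q(A,R)) = wrap(q(q(0,R),q(3,X1))).
Decompose wrap/1: q(q(wrap(7),c),q(q(A,R),0)) = q(X1,B).
Decompose q/2: q(wrap(7),c) = X1,  q(q(A,R),0) = B.
Bind X1 := q(wrap(7),c); substituting into the one remaining equation that mentions X1 gives: wrap(q(A,R)) = wrap(q(q(0,R),q(3,q(wrap(7),c)))).
Bind B := q(q(A,R),0); no other remaining equation mentions B.
Decompose wrap/1: q(A,R) = q(q(0,R),q(3,q(wrap(7),c))).
Decompose q/2: A = q(0,R),  R = q(3,q(wrap(7),c)).
Bind A := q(0,R); no other remaining equation mentions A. Substituting into the earlier binding gives B := q(q(q(0,R),R),0).
Bind R := q(3,q(wrap(7),c)). Substituting into the earlier bindings gives B := q(q(q(0,q(3,q(wrap(7),c))),q(3,q(wrap(7),c))),0), A := q(0,q(3,q(wrap(7),c))).
MGU = { X1 -> q(wrap(7),c), B -> q(q(q(0,q(3,q(wrap(7),c))),q(3,q(wrap(7),c))),0), A -> q(0,q(3,q(wrap(7),c))), R -> q(3,q(wrap(7),c)) }, so A -> q(0,q(3,q(wrap(7),c))).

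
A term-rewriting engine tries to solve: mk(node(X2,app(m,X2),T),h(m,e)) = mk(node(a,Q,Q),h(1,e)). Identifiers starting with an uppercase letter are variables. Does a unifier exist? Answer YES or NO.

Decompose mk/2: node(X2,app(m,X2),T) = node(a,Q,Q),  h(m,e) = h(1,e).
Decompose node/3: X2 = a,  app(m,X2) = Q,  T = Q.
Bind X2 := a; substituting into the one remaining equation that mentions X2 gives: app(m,a) = Q.
Bind Q := app(m,a); substituting into the one remaining equation that mentions Q gives: T = app(m,a).
Bind T := app(m,a); no other remaining equation mentions T.
Decompose h/2: m = 1,  e = e.
Clash: constants m and 1 differ; no unifier exists.

NO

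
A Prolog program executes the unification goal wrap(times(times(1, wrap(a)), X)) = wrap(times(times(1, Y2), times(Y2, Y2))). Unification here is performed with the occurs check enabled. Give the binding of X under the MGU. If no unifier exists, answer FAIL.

Decompose wrap/1: times(times(1, wrap(a)), X) = times(times(1, Y2), times(Y2, Y2)).
Decompose times/2: times(1, wrap(a)) = times(1, Y2),  X = times(Y2, Y2).
Decompose times/2: 1 = 1,  wrap(a) = Y2.
Delete trivial equation 1 = 1.
Bind Y2 := wrap(a); substituting into the remaining equation gives: X = times(wrap(a), wrap(a)).
Bind X := times(wrap(a), wrap(a)).
MGU = { Y2 ↦ wrap(a), X ↦ times(wrap(a), wrap(a)) }, so X ↦ times(wrap(a), wrap(a)).

times(wrap(a), wrap(a))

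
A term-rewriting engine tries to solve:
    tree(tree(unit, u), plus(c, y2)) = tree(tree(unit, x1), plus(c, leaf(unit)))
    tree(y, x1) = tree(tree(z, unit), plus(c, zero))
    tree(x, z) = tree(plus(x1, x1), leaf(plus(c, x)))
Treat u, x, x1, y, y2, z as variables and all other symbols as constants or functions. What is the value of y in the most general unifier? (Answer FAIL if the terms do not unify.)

tree(leaf(plus(c, plus(plus(c, zero), plus(c, zero)))), unit)

Decompose tree/2: tree(unit, u) = tree(unit, x1),  plus(c, y2) = plus(c, leaf(unit)).
Decompose tree/2: unit = unit,  u = x1.
Delete trivial equation unit = unit.
Bind u := x1; no other remaining equation mentions u.
Decompose plus/2: c = c,  y2 = leaf(unit).
Delete trivial equation c = c.
Bind y2 := leaf(unit); no other remaining equation mentions y2.
Decompose tree/2: y = tree(z, unit),  x1 = plus(c, zero).
Bind y := tree(z, unit); no other remaining equation mentions y.
Bind x1 := plus(c, zero); substituting into the remaining equation gives: tree(x, z) = tree(plus(plus(c, zero), plus(c, zero)), leaf(plus(c, x))). Substituting into the earlier binding gives u := plus(c, zero).
Decompose tree/2: x = plus(plus(c, zero), plus(c, zero)),  z = leaf(plus(c, x)).
Bind x := plus(plus(c, zero), plus(c, zero)); substituting into the remaining equation gives: z = leaf(plus(c, plus(plus(c, zero), plus(c, zero)))).
Bind z := leaf(plus(c, plus(plus(c, zero), plus(c, zero)))). Substituting into the earlier binding gives y := tree(leaf(plus(c, plus(plus(c, zero), plus(c, zero)))), unit).
MGU = { u -> plus(c, zero), y2 -> leaf(unit), y -> tree(leaf(plus(c, plus(plus(c, zero), plus(c, zero)))), unit), x1 -> plus(c, zero), x -> plus(plus(c, zero), plus(c, zero)), z -> leaf(plus(c, plus(plus(c, zero), plus(c, zero)))) }, so y -> tree(leaf(plus(c, plus(plus(c, zero), plus(c, zero)))), unit).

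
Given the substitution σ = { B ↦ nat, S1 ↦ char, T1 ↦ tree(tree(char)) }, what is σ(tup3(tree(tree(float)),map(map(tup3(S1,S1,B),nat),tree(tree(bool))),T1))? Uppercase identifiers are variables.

tup3(tree(tree(float)),map(map(tup3(char,char,nat),nat),tree(tree(bool))),tree(tree(char)))

Replace each occurrence of B with nat.
Replace each occurrence of S1 with char.
Replace each occurrence of T1 with tree(tree(char)).
Result: tup3(tree(tree(float)),map(map(tup3(char,char,nat),nat),tree(tree(bool))),tree(tree(char))).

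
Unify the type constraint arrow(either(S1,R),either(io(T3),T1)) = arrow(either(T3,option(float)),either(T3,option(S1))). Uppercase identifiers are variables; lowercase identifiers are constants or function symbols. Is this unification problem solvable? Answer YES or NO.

Decompose arrow/2: either(S1,R) = either(T3,option(float)),  either(io(T3),T1) = either(T3,option(S1)).
Decompose either/2: S1 = T3,  R = option(float).
Bind S1 := T3; substituting into the one remaining equation that mentions S1 gives: either(io(T3),T1) = either(T3,option(T3)).
Bind R := option(float); no other remaining equation mentions R.
Decompose either/2: io(T3) = T3,  T1 = option(T3).
Occurs check fails: T3 occurs in io(T3); the equation T3 = io(T3) has no finite solution.

NO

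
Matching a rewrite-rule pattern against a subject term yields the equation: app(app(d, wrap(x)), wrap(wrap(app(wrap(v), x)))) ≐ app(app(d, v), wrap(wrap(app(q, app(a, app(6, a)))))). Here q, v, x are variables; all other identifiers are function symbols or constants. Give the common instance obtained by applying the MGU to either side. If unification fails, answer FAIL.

app(app(d, wrap(app(a, app(6, a)))), wrap(wrap(app(wrap(wrap(app(a, app(6, a)))), app(a, app(6, a))))))

Decompose app/2: app(d, wrap(x)) ≐ app(d, v),  wrap(wrap(app(wrap(v), x))) ≐ wrap(wrap(app(q, app(a, app(6, a))))).
Decompose app/2: d ≐ d,  wrap(x) ≐ v.
Delete trivial equation d ≐ d.
Bind v := wrap(x); substituting into the remaining equation gives: wrap(wrap(app(wrap(wrap(x)), x))) ≐ wrap(wrap(app(q, app(a, app(6, a))))).
Decompose wrap/1: wrap(app(wrap(wrap(x)), x)) ≐ wrap(app(q, app(a, app(6, a)))).
Decompose wrap/1: app(wrap(wrap(x)), x) ≐ app(q, app(a, app(6, a))).
Decompose app/2: wrap(wrap(x)) ≐ q,  x ≐ app(a, app(6, a)).
Bind q := wrap(wrap(x)); no other remaining equation mentions q.
Bind x := app(a, app(6, a)). Substituting into the earlier bindings gives v := wrap(app(a, app(6, a))), q := wrap(wrap(app(a, app(6, a)))).
Applying the MGU to either side gives app(app(d, wrap(app(a, app(6, a)))), wrap(wrap(app(wrap(wrap(app(a, app(6, a)))), app(a, app(6, a)))))).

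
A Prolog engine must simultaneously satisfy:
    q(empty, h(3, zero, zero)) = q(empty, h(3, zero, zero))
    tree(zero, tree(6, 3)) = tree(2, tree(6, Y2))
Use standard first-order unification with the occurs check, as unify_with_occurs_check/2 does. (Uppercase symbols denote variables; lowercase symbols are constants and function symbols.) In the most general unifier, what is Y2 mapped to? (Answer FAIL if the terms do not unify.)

FAIL

Delete trivial equation q(empty, h(3, zero, zero)) = q(empty, h(3, zero, zero)).
Decompose tree/2: zero = 2,  tree(6, 3) = tree(6, Y2).
Clash: constants zero and 2 differ; no unifier exists.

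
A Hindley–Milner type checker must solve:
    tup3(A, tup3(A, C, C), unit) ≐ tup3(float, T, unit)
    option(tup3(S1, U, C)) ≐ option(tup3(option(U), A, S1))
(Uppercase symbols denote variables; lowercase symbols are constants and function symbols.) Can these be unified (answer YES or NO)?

YES

Decompose tup3/3: A ≐ float,  tup3(A, C, C) ≐ T,  unit ≐ unit.
Bind A := float; substituting into the 2 remaining equations that mention A gives: tup3(float, C, C) ≐ T,  option(tup3(S1, U, C)) ≐ option(tup3(option(U), float, S1)).
Bind T := tup3(float, C, C); no other remaining equation mentions T.
Delete trivial equation unit ≐ unit.
Decompose option/1: tup3(S1, U, C) ≐ tup3(option(U), float, S1).
Decompose tup3/3: S1 ≐ option(U),  U ≐ float,  C ≐ S1.
Bind S1 := option(U); substituting into the one remaining equation that mentions S1 gives: C ≐ option(U).
Bind U := float; substituting into the remaining equation gives: C ≐ option(float). Substituting into the earlier binding gives S1 := option(float).
Bind C := option(float). Substituting into the earlier binding gives T := tup3(float, option(float), option(float)).
No equations remain and no clash or occurs-check failure arose, so a unifier exists.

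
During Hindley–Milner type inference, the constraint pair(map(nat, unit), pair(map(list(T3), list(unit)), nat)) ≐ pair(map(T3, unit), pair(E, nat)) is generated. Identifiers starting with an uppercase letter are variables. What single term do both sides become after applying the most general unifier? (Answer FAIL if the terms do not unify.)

pair(map(nat, unit), pair(map(list(nat), list(unit)), nat))

Decompose pair/2: map(nat, unit) ≐ map(T3, unit),  pair(map(list(T3), list(unit)), nat) ≐ pair(E, nat).
Decompose map/2: nat ≐ T3,  unit ≐ unit.
Bind T3 := nat; substituting into the one remaining equation that mentions T3 gives: pair(map(list(nat), list(unit)), nat) ≐ pair(E, nat).
Delete trivial equation unit ≐ unit.
Decompose pair/2: map(list(nat), list(unit)) ≐ E,  nat ≐ nat.
Bind E := map(list(nat), list(unit)); no other remaining equation mentions E.
Delete trivial equation nat ≐ nat.
Applying the MGU to either side gives pair(map(nat, unit), pair(map(list(nat), list(unit)), nat)).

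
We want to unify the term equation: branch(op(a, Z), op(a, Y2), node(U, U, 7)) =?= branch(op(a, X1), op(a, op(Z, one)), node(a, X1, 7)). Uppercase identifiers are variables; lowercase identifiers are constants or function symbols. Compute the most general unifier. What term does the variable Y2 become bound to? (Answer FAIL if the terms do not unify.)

op(a, one)

Decompose branch/3: op(a, Z) =?= op(a, X1),  op(a, Y2) =?= op(a, op(Z, one)),  node(U, U, 7) =?= node(a, X1, 7).
Decompose op/2: a =?= a,  Z =?= X1.
Delete trivial equation a =?= a.
Bind Z := X1; substituting into the one remaining equation that mentions Z gives: op(a, Y2) =?= op(a, op(X1, one)).
Decompose op/2: a =?= a,  Y2 =?= op(X1, one).
Delete trivial equation a =?= a.
Bind Y2 := op(X1, one); no other remaining equation mentions Y2.
Decompose node/3: U =?= a,  U =?= X1,  7 =?= 7.
Bind U := a; substituting into the one remaining equation that mentions U gives: a =?= X1.
Bind X1 := a; no other remaining equation mentions X1. Substituting into the earlier bindings gives Z := a, Y2 := op(a, one).
Delete trivial equation 7 =?= 7.
MGU = { Z := a, Y2 := op(a, one), U := a, X1 := a }, so Y2 := op(a, one).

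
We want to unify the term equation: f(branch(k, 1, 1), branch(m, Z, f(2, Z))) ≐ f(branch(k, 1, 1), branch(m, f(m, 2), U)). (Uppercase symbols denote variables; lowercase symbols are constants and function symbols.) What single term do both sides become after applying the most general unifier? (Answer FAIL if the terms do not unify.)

f(branch(k, 1, 1), branch(m, f(m, 2), f(2, f(m, 2))))

Decompose f/2: branch(k, 1, 1) ≐ branch(k, 1, 1),  branch(m, Z, f(2, Z)) ≐ branch(m, f(m, 2), U).
Delete trivial equation branch(k, 1, 1) ≐ branch(k, 1, 1).
Decompose branch/3: m ≐ m,  Z ≐ f(m, 2),  f(2, Z) ≐ U.
Delete trivial equation m ≐ m.
Bind Z := f(m, 2); substituting into the remaining equation gives: f(2, f(m, 2)) ≐ U.
Bind U := f(2, f(m, 2)).
Applying the MGU to either side gives f(branch(k, 1, 1), branch(m, f(m, 2), f(2, f(m, 2)))).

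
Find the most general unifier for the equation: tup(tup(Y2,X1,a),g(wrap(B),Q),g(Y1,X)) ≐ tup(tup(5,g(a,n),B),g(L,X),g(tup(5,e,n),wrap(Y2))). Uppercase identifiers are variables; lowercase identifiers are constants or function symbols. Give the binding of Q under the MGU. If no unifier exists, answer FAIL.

wrap(5)

Decompose tup/3: tup(Y2,X1,a) ≐ tup(5,g(a,n),B),  g(wrap(B),Q) ≐ g(L,X),  g(Y1,X) ≐ g(tup(5,e,n),wrap(Y2)).
Decompose tup/3: Y2 ≐ 5,  X1 ≐ g(a,n),  a ≐ B.
Bind Y2 := 5; substituting into the one remaining equation that mentions Y2 gives: g(Y1,X) ≐ g(tup(5,e,n),wrap(5)).
Bind X1 := g(a,n); no other remaining equation mentions X1.
Bind B := a; substituting into the one remaining equation that mentions B gives: g(wrap(a),Q) ≐ g(L,X).
Decompose g/2: wrap(a) ≐ L,  Q ≐ X.
Bind L := wrap(a); no other remaining equation mentions L.
Bind Q := X; no other remaining equation mentions Q.
Decompose g/2: Y1 ≐ tup(5,e,n),  X ≐ wrap(5).
Bind Y1 := tup(5,e,n); no other remaining equation mentions Y1.
Bind X := wrap(5). Substituting into the earlier binding gives Q := wrap(5).
MGU = { Y2 ↦ 5, X1 ↦ g(a,n), B ↦ a, L ↦ wrap(a), Q ↦ wrap(5), Y1 ↦ tup(5,e,n), X ↦ wrap(5) }, so Q ↦ wrap(5).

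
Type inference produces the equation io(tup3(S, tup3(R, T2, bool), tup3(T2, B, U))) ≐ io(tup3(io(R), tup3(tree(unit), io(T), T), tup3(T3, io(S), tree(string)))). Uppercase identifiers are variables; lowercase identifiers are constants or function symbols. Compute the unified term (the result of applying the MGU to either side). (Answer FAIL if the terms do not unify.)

io(tup3(io(tree(unit)), tup3(tree(unit), io(bool), bool), tup3(io(bool), io(io(tree(unit))), tree(string))))

Decompose io/1: tup3(S, tup3(R, T2, bool), tup3(T2, B, U)) ≐ tup3(io(R), tup3(tree(unit), io(T), T), tup3(T3, io(S), tree(string))).
Decompose tup3/3: S ≐ io(R),  tup3(R, T2, bool) ≐ tup3(tree(unit), io(T), T),  tup3(T2, B, U) ≐ tup3(T3, io(S), tree(string)).
Bind S := io(R); substituting into the one remaining equation that mentions S gives: tup3(T2, B, U) ≐ tup3(T3, io(io(R)), tree(string)).
Decompose tup3/3: R ≐ tree(unit),  T2 ≐ io(T),  bool ≐ T.
Bind R := tree(unit); substituting into the one remaining equation that mentions R gives: tup3(T2, B, U) ≐ tup3(T3, io(io(tree(unit))), tree(string)). Substituting into the earlier binding gives S := io(tree(unit)).
Bind T2 := io(T); substituting into the one remaining equation that mentions T2 gives: tup3(io(T), B, U) ≐ tup3(T3, io(io(tree(unit))), tree(string)).
Bind T := bool; substituting into the remaining equation gives: tup3(io(bool), B, U) ≐ tup3(T3, io(io(tree(unit))), tree(string)). Substituting into the earlier binding gives T2 := io(bool).
Decompose tup3/3: io(bool) ≐ T3,  B ≐ io(io(tree(unit))),  U ≐ tree(string).
Bind T3 := io(bool); no other remaining equation mentions T3.
Bind B := io(io(tree(unit))); no other remaining equation mentions B.
Bind U := tree(string).
Applying the MGU to either side gives io(tup3(io(tree(unit)), tup3(tree(unit), io(bool), bool), tup3(io(bool), io(io(tree(unit))), tree(string)))).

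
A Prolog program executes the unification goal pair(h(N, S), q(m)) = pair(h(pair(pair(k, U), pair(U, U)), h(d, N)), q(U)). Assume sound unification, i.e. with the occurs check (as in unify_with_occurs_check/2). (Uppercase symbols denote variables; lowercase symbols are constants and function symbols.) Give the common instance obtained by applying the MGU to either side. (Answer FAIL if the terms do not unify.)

Decompose pair/2: h(N, S) = h(pair(pair(k, U), pair(U, U)), h(d, N)),  q(m) = q(U).
Decompose h/2: N = pair(pair(k, U), pair(U, U)),  S = h(d, N).
Bind N := pair(pair(k, U), pair(U, U)); substituting into the one remaining equation that mentions N gives: S = h(d, pair(pair(k, U), pair(U, U))).
Bind S := h(d, pair(pair(k, U), pair(U, U))); no other remaining equation mentions S.
Decompose q/1: m = U.
Bind U := m. Substituting into the earlier bindings gives N := pair(pair(k, m), pair(m, m)), S := h(d, pair(pair(k, m), pair(m, m))).
Applying the MGU to either side gives pair(h(pair(pair(k, m), pair(m, m)), h(d, pair(pair(k, m), pair(m, m)))), q(m)).

pair(h(pair(pair(k, m), pair(m, m)), h(d, pair(pair(k, m), pair(m, m)))), q(m))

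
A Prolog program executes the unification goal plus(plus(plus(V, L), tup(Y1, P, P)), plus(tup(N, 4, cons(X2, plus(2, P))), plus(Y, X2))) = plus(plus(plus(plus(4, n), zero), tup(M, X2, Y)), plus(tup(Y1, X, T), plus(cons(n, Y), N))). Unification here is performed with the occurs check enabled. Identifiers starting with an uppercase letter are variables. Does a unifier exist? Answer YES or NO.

NO

Decompose plus/2: plus(plus(V, L), tup(Y1, P, P)) = plus(plus(plus(4, n), zero), tup(M, X2, Y)),  plus(tup(N, 4, cons(X2, plus(2, P))), plus(Y, X2)) = plus(tup(Y1, X, T), plus(cons(n, Y), N)).
Decompose plus/2: plus(V, L) = plus(plus(4, n), zero),  tup(Y1, P, P) = tup(M, X2, Y).
Decompose plus/2: V = plus(4, n),  L = zero.
Bind V := plus(4, n); no other remaining equation mentions V.
Bind L := zero; no other remaining equation mentions L.
Decompose tup/3: Y1 = M,  P = X2,  P = Y.
Bind Y1 := M; substituting into the one remaining equation that mentions Y1 gives: plus(tup(N, 4, cons(X2, plus(2, P))), plus(Y, X2)) = plus(tup(M, X, T), plus(cons(n, Y), N)).
Bind P := X2; substituting into the remaining equations gives: X2 = Y,  plus(tup(N, 4, cons(X2, plus(2, X2))), plus(Y, X2)) = plus(tup(M, X, T), plus(cons(n, Y), N)).
Bind X2 := Y; substituting into the remaining equation gives: plus(tup(N, 4, cons(Y, plus(2, Y))), plus(Y, Y)) = plus(tup(M, X, T), plus(cons(n, Y), N)). Substituting into the earlier binding gives P := Y.
Decompose plus/2: tup(N, 4, cons(Y, plus(2, Y))) = tup(M, X, T),  plus(Y, Y) = plus(cons(n, Y), N).
Decompose tup/3: N = M,  4 = X,  cons(Y, plus(2, Y)) = T.
Bind N := M; substituting into the one remaining equation that mentions N gives: plus(Y, Y) = plus(cons(n, Y), M).
Bind X := 4; no other remaining equation mentions X.
Bind T := cons(Y, plus(2, Y)); no other remaining equation mentions T.
Decompose plus/2: Y = cons(n, Y),  Y = M.
Occurs check fails: Y occurs in cons(n, Y); the equation Y = cons(n, Y) has no finite solution.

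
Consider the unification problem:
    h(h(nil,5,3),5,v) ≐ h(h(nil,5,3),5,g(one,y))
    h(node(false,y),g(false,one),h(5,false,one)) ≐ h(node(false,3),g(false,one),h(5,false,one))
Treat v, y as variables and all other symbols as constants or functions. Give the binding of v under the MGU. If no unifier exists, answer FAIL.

Decompose h/3: h(nil,5,3) ≐ h(nil,5,3),  5 ≐ 5,  v ≐ g(one,y).
Delete trivial equation h(nil,5,3) ≐ h(nil,5,3).
Delete trivial equation 5 ≐ 5.
Bind v := g(one,y); no other remaining equation mentions v.
Decompose h/3: node(false,y) ≐ node(false,3),  g(false,one) ≐ g(false,one),  h(5,false,one) ≐ h(5,false,one).
Decompose node/2: false ≐ false,  y ≐ 3.
Delete trivial equation false ≐ false.
Bind y := 3; no other remaining equation mentions y. Substituting into the earlier binding gives v := g(one,3).
Delete trivial equation g(false,one) ≐ g(false,one).
Delete trivial equation h(5,false,one) ≐ h(5,false,one).
MGU = { v -> g(one,3), y -> 3 }, so v -> g(one,3).

g(one,3)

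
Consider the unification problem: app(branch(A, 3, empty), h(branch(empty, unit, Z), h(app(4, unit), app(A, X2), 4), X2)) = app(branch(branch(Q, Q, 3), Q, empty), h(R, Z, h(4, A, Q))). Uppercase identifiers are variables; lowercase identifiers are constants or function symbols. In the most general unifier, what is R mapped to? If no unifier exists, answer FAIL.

Decompose app/2: branch(A, 3, empty) = branch(branch(Q, Q, 3), Q, empty),  h(branch(empty, unit, Z), h(app(4, unit), app(A, X2), 4), X2) = h(R, Z, h(4, A, Q)).
Decompose branch/3: A = branch(Q, Q, 3),  3 = Q,  empty = empty.
Bind A := branch(Q, Q, 3); substituting into the one remaining equation that mentions A gives: h(branch(empty, unit, Z), h(app(4, unit), app(branch(Q, Q, 3), X2), 4), X2) = h(R, Z, h(4, branch(Q, Q, 3), Q)).
Bind Q := 3; substituting into the one remaining equation that mentions Q gives: h(branch(empty, unit, Z), h(app(4, unit), app(branch(3, 3, 3), X2), 4), X2) = h(R, Z, h(4, branch(3, 3, 3), 3)). Substituting into the earlier binding gives A := branch(3, 3, 3).
Delete trivial equation empty = empty.
Decompose h/3: branch(empty, unit, Z) = R,  h(app(4, unit), app(branch(3, 3, 3), X2), 4) = Z,  X2 = h(4, branch(3, 3, 3), 3).
Bind R := branch(empty, unit, Z); no other remaining equation mentions R.
Bind Z := h(app(4, unit), app(branch(3, 3, 3), X2), 4); no other remaining equation mentions Z. Substituting into the earlier binding gives R := branch(empty, unit, h(app(4, unit), app(branch(3, 3, 3), X2), 4)).
Bind X2 := h(4, branch(3, 3, 3), 3). Substituting into the earlier bindings gives R := branch(empty, unit, h(app(4, unit), app(branch(3, 3, 3), h(4, branch(3, 3, 3), 3)), 4)), Z := h(app(4, unit), app(branch(3, 3, 3), h(4, branch(3, 3, 3), 3)), 4).
MGU = { A := branch(3, 3, 3), Q := 3, R := branch(empty, unit, h(app(4, unit), app(branch(3, 3, 3), h(4, branch(3, 3, 3), 3)), 4)), Z := h(app(4, unit), app(branch(3, 3, 3), h(4, branch(3, 3, 3), 3)), 4), X2 := h(4, branch(3, 3, 3), 3) }, so R := branch(empty, unit, h(app(4, unit), app(branch(3, 3, 3), h(4, branch(3, 3, 3), 3)), 4)).

branch(empty, unit, h(app(4, unit), app(branch(3, 3, 3), h(4, branch(3, 3, 3), 3)), 4))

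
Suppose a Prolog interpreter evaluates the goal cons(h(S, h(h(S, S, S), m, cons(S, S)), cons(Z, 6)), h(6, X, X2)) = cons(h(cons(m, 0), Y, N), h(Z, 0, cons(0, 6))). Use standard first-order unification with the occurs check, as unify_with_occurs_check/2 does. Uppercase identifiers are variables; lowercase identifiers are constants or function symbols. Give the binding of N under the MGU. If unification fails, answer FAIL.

Decompose cons/2: h(S, h(h(S, S, S), m, cons(S, S)), cons(Z, 6)) = h(cons(m, 0), Y, N),  h(6, X, X2) = h(Z, 0, cons(0, 6)).
Decompose h/3: S = cons(m, 0),  h(h(S, S, S), m, cons(S, S)) = Y,  cons(Z, 6) = N.
Bind S := cons(m, 0); substituting into the one remaining equation that mentions S gives: h(h(cons(m, 0), cons(m, 0), cons(m, 0)), m, cons(cons(m, 0), cons(m, 0))) = Y.
Bind Y := h(h(cons(m, 0), cons(m, 0), cons(m, 0)), m, cons(cons(m, 0), cons(m, 0))); no other remaining equation mentions Y.
Bind N := cons(Z, 6); no other remaining equation mentions N.
Decompose h/3: 6 = Z,  X = 0,  X2 = cons(0, 6).
Bind Z := 6; no other remaining equation mentions Z. Substituting into the earlier binding gives N := cons(6, 6).
Bind X := 0; no other remaining equation mentions X.
Bind X2 := cons(0, 6).
MGU = { S ↦ cons(m, 0), Y ↦ h(h(cons(m, 0), cons(m, 0), cons(m, 0)), m, cons(cons(m, 0), cons(m, 0))), N ↦ cons(6, 6), Z ↦ 6, X ↦ 0, X2 ↦ cons(0, 6) }, so N ↦ cons(6, 6).

cons(6, 6)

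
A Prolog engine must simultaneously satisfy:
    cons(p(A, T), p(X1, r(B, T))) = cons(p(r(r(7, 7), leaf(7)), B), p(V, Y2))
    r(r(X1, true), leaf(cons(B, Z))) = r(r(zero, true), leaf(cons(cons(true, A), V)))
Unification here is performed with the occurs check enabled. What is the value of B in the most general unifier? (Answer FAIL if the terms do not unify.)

cons(true, r(r(7, 7), leaf(7)))

Decompose cons/2: p(A, T) = p(r(r(7, 7), leaf(7)), B),  p(X1, r(B, T)) = p(V, Y2).
Decompose p/2: A = r(r(7, 7), leaf(7)),  T = B.
Bind A := r(r(7, 7), leaf(7)); substituting into the one remaining equation that mentions A gives: r(r(X1, true), leaf(cons(B, Z))) = r(r(zero, true), leaf(cons(cons(true, r(r(7, 7), leaf(7))), V))).
Bind T := B; substituting into the one remaining equation that mentions T gives: p(X1, r(B, B)) = p(V, Y2).
Decompose p/2: X1 = V,  r(B, B) = Y2.
Bind X1 := V; substituting into the one remaining equation that mentions X1 gives: r(r(V, true), leaf(cons(B, Z))) = r(r(zero, true), leaf(cons(cons(true, r(r(7, 7), leaf(7))), V))).
Bind Y2 := r(B, B); no other remaining equation mentions Y2.
Decompose r/2: r(V, true) = r(zero, true),  leaf(cons(B, Z)) = leaf(cons(cons(true, r(r(7, 7), leaf(7))), V)).
Decompose r/2: V = zero,  true = true.
Bind V := zero; substituting into the one remaining equation that mentions V gives: leaf(cons(B, Z)) = leaf(cons(cons(true, r(r(7, 7), leaf(7))), zero)). Substituting into the earlier binding gives X1 := zero.
Delete trivial equation true = true.
Decompose leaf/1: cons(B, Z) = cons(cons(true, r(r(7, 7), leaf(7))), zero).
Decompose cons/2: B = cons(true, r(r(7, 7), leaf(7))),  Z = zero.
Bind B := cons(true, r(r(7, 7), leaf(7))); no other remaining equation mentions B. Substituting into the earlier bindings gives T := cons(true, r(r(7, 7), leaf(7))), Y2 := r(cons(true, r(r(7, 7), leaf(7))), cons(true, r(r(7, 7), leaf(7)))).
Bind Z := zero.
MGU = { A ↦ r(r(7, 7), leaf(7)), T ↦ cons(true, r(r(7, 7), leaf(7))), X1 ↦ zero, Y2 ↦ r(cons(true, r(r(7, 7), leaf(7))), cons(true, r(r(7, 7), leaf(7)))), V ↦ zero, B ↦ cons(true, r(r(7, 7), leaf(7))), Z ↦ zero }, so B ↦ cons(true, r(r(7, 7), leaf(7))).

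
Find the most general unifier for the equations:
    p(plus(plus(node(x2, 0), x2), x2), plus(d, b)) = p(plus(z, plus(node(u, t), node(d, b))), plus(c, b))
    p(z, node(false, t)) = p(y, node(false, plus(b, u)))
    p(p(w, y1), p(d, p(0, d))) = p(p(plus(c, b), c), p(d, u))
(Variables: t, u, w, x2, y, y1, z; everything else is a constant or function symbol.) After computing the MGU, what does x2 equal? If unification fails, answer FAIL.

FAIL

Decompose p/2: plus(plus(node(x2, 0), x2), x2) = plus(z, plus(node(u, t), node(d, b))),  plus(d, b) = plus(c, b).
Decompose plus/2: plus(node(x2, 0), x2) = z,  x2 = plus(node(u, t), node(d, b)).
Bind z := plus(node(x2, 0), x2); substituting into the one remaining equation that mentions z gives: p(plus(node(x2, 0), x2), node(false, t)) = p(y, node(false, plus(b, u))).
Bind x2 := plus(node(u, t), node(d, b)); substituting into the one remaining equation that mentions x2 gives: p(plus(node(plus(node(u, t), node(d, b)), 0), plus(node(u, t), node(d, b))), node(false, t)) = p(y, node(false, plus(b, u))). Substituting into the earlier binding gives z := plus(node(plus(node(u, t), node(d, b)), 0), plus(node(u, t), node(d, b))).
Decompose plus/2: d = c,  b = b.
Clash: constants d and c differ; no unifier exists.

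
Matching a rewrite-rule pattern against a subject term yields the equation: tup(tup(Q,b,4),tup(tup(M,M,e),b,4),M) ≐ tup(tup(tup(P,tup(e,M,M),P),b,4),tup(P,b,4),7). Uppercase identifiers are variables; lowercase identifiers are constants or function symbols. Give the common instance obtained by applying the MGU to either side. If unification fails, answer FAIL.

tup(tup(tup(tup(7,7,e),tup(e,7,7),tup(7,7,e)),b,4),tup(tup(7,7,e),b,4),7)

Decompose tup/3: tup(Q,b,4) ≐ tup(tup(P,tup(e,M,M),P),b,4),  tup(tup(M,M,e),b,4) ≐ tup(P,b,4),  M ≐ 7.
Decompose tup/3: Q ≐ tup(P,tup(e,M,M),P),  b ≐ b,  4 ≐ 4.
Bind Q := tup(P,tup(e,M,M),P); no other remaining equation mentions Q.
Delete trivial equation b ≐ b.
Delete trivial equation 4 ≐ 4.
Decompose tup/3: tup(M,M,e) ≐ P,  b ≐ b,  4 ≐ 4.
Bind P := tup(M,M,e); no other remaining equation mentions P. Substituting into the earlier binding gives Q := tup(tup(M,M,e),tup(e,M,M),tup(M,M,e)).
Delete trivial equation b ≐ b.
Delete trivial equation 4 ≐ 4.
Bind M := 7. Substituting into the earlier bindings gives Q := tup(tup(7,7,e),tup(e,7,7),tup(7,7,e)), P := tup(7,7,e).
Applying the MGU to either side gives tup(tup(tup(tup(7,7,e),tup(e,7,7),tup(7,7,e)),b,4),tup(tup(7,7,e),b,4),7).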